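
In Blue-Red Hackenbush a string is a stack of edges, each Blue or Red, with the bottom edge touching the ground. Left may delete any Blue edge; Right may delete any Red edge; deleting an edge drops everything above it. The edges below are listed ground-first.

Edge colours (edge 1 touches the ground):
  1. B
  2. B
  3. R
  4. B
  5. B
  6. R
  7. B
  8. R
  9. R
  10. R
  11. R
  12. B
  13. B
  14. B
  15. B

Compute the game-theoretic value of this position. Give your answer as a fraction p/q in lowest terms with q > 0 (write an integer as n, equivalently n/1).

14879/8192

Build v(s[:k]) for k = 1..15, string s = B B R B B R B R R R R B B B B.
v_1 [B]  L=[0]  R=[—]  → 1
v_2 [BB]  L=[0,1]  R=[—]  → 2
v_3 [BBR]  L=[0,1]  R=[2]  → 3/2
v_4 [BBRB]  L=[0,1,3/2]  R=[2]  → 7/4
v_5 [BBRBB]  L=[0,1,3/2,7/4]  R=[2]  → 15/8
v_6 [BBRBBR]  L=[0,1,3/2,7/4]  R=[15/8,2]  → 29/16
v_7 [BBRBBRB]  L=[0,1,3/2,7/4,29/16]  R=[15/8,2]  → 59/32
v_8 [BBRBBRBR]  L=[0,1,3/2,7/4,29/16]  R=[59/32,15/8,2]  → 117/64
v_9 [BBRBBRBRR]  L=[0,1,3/2,7/4,29/16]  R=[117/64,59/32,15/8,2]  → 233/128
v_10 [BBRBBRBRRR]  L=[0,1,3/2,7/4,29/16]  R=[233/128,117/64,59/32,15/8,2]  → 465/256
v_11 [BBRBBRBRRRR]  L=[0,1,3/2,7/4,29/16]  R=[465/256,233/128,117/64,59/32,15/8,2]  → 929/512
v_12 [BBRBBRBRRRRB]  L=[0,1,3/2,7/4,29/16,929/512]  R=[465/256,233/128,117/64,59/32,15/8,2]  → 1859/1024
v_13 [BBRBBRBRRRRBB]  L=[0,1,3/2,7/4,29/16,929/512,1859/1024]  R=[465/256,233/128,117/64,59/32,15/8,2]  → 3719/2048
v_14 [BBRBBRBRRRRBBB]  L=[0,1,3/2,7/4,29/16,929/512,1859/1024,3719/2048]  R=[465/256,233/128,117/64,59/32,15/8,2]  → 7439/4096
v_15 [BBRBBRBRRRRBBBB]  L=[0,1,3/2,7/4,29/16,929/512,1859/1024,3719/2048,7439/4096]  R=[465/256,233/128,117/64,59/32,15/8,2]  → 14879/8192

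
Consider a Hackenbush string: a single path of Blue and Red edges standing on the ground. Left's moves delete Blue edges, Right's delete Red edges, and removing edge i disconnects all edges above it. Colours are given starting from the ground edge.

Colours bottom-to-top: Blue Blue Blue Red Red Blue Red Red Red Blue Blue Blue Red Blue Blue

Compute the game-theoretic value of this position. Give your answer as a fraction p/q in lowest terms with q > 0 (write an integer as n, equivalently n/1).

Recurse on prefixes of the 15-edge string Blue Blue Blue Red Red Blue Red Red Red Blue Blue Blue Red Blue Blue:
1 of 15 · B · max L 0 · min R +∞ so 1
2 of 15 · BB · max L 1 · min R +∞ so 2
3 of 15 · BBB · max L 2 · min R +∞ so 3
4 of 15 · BBBR · max L 2 · min R 3 so 5/2
5 of 15 · BBBRR · max L 2 · min R 5/2 so 9/4
6 of 15 · BBBRRB · max L 9/4 · min R 5/2 so 19/8
7 of 15 · BBBRRBR · max L 9/4 · min R 19/8 so 37/16
8 of 15 · BBBRRBRR · max L 9/4 · min R 37/16 so 73/32
9 of 15 · BBBRRBRRR · max L 9/4 · min R 73/32 so 145/64
10 of 15 · BBBRRBRRRB · max L 145/64 · min R 73/32 so 291/128
11 of 15 · BBBRRBRRRBB · max L 291/128 · min R 73/32 so 583/256
12 of 15 · BBBRRBRRRBBB · max L 583/256 · min R 73/32 so 1167/512
13 of 15 · BBBRRBRRRBBBR · max L 583/256 · min R 1167/512 so 2333/1024
14 of 15 · BBBRRBRRRBBBRB · max L 2333/1024 · min R 1167/512 so 4667/2048
15 of 15 · BBBRRBRRRBBBRBB · max L 4667/2048 · min R 1167/512 so 9335/4096

9335/4096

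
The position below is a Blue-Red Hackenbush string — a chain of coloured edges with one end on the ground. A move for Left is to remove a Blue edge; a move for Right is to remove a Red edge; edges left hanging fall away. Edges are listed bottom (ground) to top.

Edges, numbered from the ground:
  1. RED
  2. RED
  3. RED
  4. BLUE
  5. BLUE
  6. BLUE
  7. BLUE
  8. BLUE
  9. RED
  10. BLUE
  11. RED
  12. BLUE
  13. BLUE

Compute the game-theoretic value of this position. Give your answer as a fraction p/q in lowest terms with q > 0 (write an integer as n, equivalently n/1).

-2089/1024

Recurse on prefixes of the 13-edge string RED RED RED BLUE BLUE BLUE BLUE BLUE RED BLUE RED BLUE BLUE:
step 1: add RED to get R; options L={ (no moves) } R={ 0 } ⇒ -1
step 2: add RED to get RR; options L={ (no moves) } R={ -1; 0 } ⇒ -2
step 3: add RED to get RRR; options L={ (no moves) } R={ -2; -1; 0 } ⇒ -3
step 4: add BLUE to get RRRB; options L={ -3 } R={ -2; -1; 0 } ⇒ -5/2
step 5: add BLUE to get RRRBB; options L={ -3; -5/2 } R={ -2; -1; 0 } ⇒ -9/4
step 6: add BLUE to get RRRBBB; options L={ -3; -5/2; -9/4 } R={ -2; -1; 0 } ⇒ -17/8
step 7: add BLUE to get RRRBBBB; options L={ -3; -5/2; -9/4; -17/8 } R={ -2; -1; 0 } ⇒ -33/16
step 8: add BLUE to get RRRBBBBB; options L={ -3; -5/2; -9/4; -17/8; -33/16 } R={ -2; -1; 0 } ⇒ -65/32
step 9: add RED to get RRRBBBBBR; options L={ -3; -5/2; -9/4; -17/8; -33/16 } R={ -65/32; -2; -1; 0 } ⇒ -131/64
step 10: add BLUE to get RRRBBBBBRB; options L={ -3; -5/2; -9/4; -17/8; -33/16; -131/64 } R={ -65/32; -2; -1; 0 } ⇒ -261/128
step 11: add RED to get RRRBBBBBRBR; options L={ -3; -5/2; -9/4; -17/8; -33/16; -131/64 } R={ -261/128; -65/32; -2; -1; 0 } ⇒ -523/256
step 12: add BLUE to get RRRBBBBBRBRB; options L={ -3; -5/2; -9/4; -17/8; -33/16; -131/64; -523/256 } R={ -261/128; -65/32; -2; -1; 0 } ⇒ -1045/512
step 13: add BLUE to get RRRBBBBBRBRBB; options L={ -3; -5/2; -9/4; -17/8; -33/16; -131/64; -523/256; -1045/512 } R={ -261/128; -65/32; -2; -1; 0 } ⇒ -2089/1024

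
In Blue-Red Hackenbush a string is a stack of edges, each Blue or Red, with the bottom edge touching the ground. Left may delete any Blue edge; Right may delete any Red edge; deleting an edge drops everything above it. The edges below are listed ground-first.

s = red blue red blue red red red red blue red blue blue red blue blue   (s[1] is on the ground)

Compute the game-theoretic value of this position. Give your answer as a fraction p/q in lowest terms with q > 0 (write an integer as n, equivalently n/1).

G_1 [r]  L=[none]  R=[0]  -> -1
G_2 [rb]  L=[-1]  R=[0]  -> -1/2
G_3 [rbr]  L=[-1]  R=[-1/2; 0]  -> -3/4
G_4 [rbrb]  L=[-1; -3/4]  R=[-1/2; 0]  -> -5/8
G_5 [rbrbr]  L=[-1; -3/4]  R=[-5/8; -1/2; 0]  -> -11/16
G_6 [rbrbrr]  L=[-1; -3/4]  R=[-11/16; -5/8; -1/2; 0]  -> -23/32
G_7 [rbrbrrr]  L=[-1; -3/4]  R=[-23/32; -11/16; -5/8; -1/2; 0]  -> -47/64
G_8 [rbrbrrrr]  L=[-1; -3/4]  R=[-47/64; -23/32; -11/16; -5/8; -1/2; 0]  -> -95/128
G_9 [rbrbrrrrb]  L=[-1; -3/4; -95/128]  R=[-47/64; -23/32; -11/16; -5/8; -1/2; 0]  -> -189/256
G_10 [rbrbrrrrbr]  L=[-1; -3/4; -95/128]  R=[-189/256; -47/64; -23/32; -11/16; -5/8; -1/2; 0]  -> -379/512
G_11 [rbrbrrrrbrb]  L=[-1; -3/4; -95/128; -379/512]  R=[-189/256; -47/64; -23/32; -11/16; -5/8; -1/2; 0]  -> -757/1024
G_12 [rbrbrrrrbrbb]  L=[-1; -3/4; -95/128; -379/512; -757/1024]  R=[-189/256; -47/64; -23/32; -11/16; -5/8; -1/2; 0]  -> -1513/2048
G_13 [rbrbrrrrbrbbr]  L=[-1; -3/4; -95/128; -379/512; -757/1024]  R=[-1513/2048; -189/256; -47/64; -23/32; -11/16; -5/8; -1/2; 0]  -> -3027/4096
G_14 [rbrbrrrrbrbbrb]  L=[-1; -3/4; -95/128; -379/512; -757/1024; -3027/4096]  R=[-1513/2048; -189/256; -47/64; -23/32; -11/16; -5/8; -1/2; 0]  -> -6053/8192
G_15 [rbrbrrrrbrbbrbb]  L=[-1; -3/4; -95/128; -379/512; -757/1024; -3027/4096; -6053/8192]  R=[-1513/2048; -189/256; -47/64; -23/32; -11/16; -5/8; -1/2; 0]  -> -12105/16384

-12105/16384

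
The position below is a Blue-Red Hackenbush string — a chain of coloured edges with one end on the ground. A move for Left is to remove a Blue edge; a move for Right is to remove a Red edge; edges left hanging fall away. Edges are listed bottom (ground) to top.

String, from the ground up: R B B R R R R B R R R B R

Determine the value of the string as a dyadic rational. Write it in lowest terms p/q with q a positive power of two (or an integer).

step 1: add R to get R; options L={ · } R={ 0 } = -1
step 2: add B to get RB; options L={ -1 } R={ 0 } = -1/2
step 3: add B to get RBB; options L={ -1 -1/2 } R={ 0 } = -1/4
step 4: add R to get RBBR; options L={ -1 -1/2 } R={ -1/4 0 } = -3/8
step 5: add R to get RBBRR; options L={ -1 -1/2 } R={ -3/8 -1/4 0 } = -7/16
step 6: add R to get RBBRRR; options L={ -1 -1/2 } R={ -7/16 -3/8 -1/4 0 } = -15/32
step 7: add R to get RBBRRRR; options L={ -1 -1/2 } R={ -15/32 -7/16 -3/8 -1/4 0 } = -31/64
step 8: add B to get RBBRRRRB; options L={ -1 -1/2 -31/64 } R={ -15/32 -7/16 -3/8 -1/4 0 } = -61/128
step 9: add R to get RBBRRRRBR; options L={ -1 -1/2 -31/64 } R={ -61/128 -15/32 -7/16 -3/8 -1/4 0 } = -123/256
step 10: add R to get RBBRRRRBRR; options L={ -1 -1/2 -31/64 } R={ -123/256 -61/128 -15/32 -7/16 -3/8 -1/4 0 } = -247/512
step 11: add R to get RBBRRRRBRRR; options L={ -1 -1/2 -31/64 } R={ -247/512 -123/256 -61/128 -15/32 -7/16 -3/8 -1/4 0 } = -495/1024
step 12: add B to get RBBRRRRBRRRB; options L={ -1 -1/2 -31/64 -495/1024 } R={ -247/512 -123/256 -61/128 -15/32 -7/16 -3/8 -1/4 0 } = -989/2048
step 13: add R to get RBBRRRRBRRRBR; options L={ -1 -1/2 -31/64 -495/1024 } R={ -989/2048 -247/512 -123/256 -61/128 -15/32 -7/16 -3/8 -1/4 0 } = -1979/4096

-1979/4096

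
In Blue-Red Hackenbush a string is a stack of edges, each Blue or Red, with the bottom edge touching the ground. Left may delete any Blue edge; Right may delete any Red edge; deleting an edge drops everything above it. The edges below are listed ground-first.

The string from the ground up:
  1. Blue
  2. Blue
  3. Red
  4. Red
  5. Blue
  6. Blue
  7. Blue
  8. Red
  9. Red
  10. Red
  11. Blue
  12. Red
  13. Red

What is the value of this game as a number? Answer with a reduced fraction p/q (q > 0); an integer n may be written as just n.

2953/2048

step 1: add Blue to get B; options L={ 0 } R={ ∅ } => 1
step 2: add Blue to get BB; options L={ 0, 1 } R={ ∅ } => 2
step 3: add Red to get BBR; options L={ 0, 1 } R={ 2 } => 3/2
step 4: add Red to get BBRR; options L={ 0, 1 } R={ 3/2, 2 } => 5/4
step 5: add Blue to get BBRRB; options L={ 0, 1, 5/4 } R={ 3/2, 2 } => 11/8
step 6: add Blue to get BBRRBB; options L={ 0, 1, 5/4, 11/8 } R={ 3/2, 2 } => 23/16
step 7: add Blue to get BBRRBBB; options L={ 0, 1, 5/4, 11/8, 23/16 } R={ 3/2, 2 } => 47/32
step 8: add Red to get BBRRBBBR; options L={ 0, 1, 5/4, 11/8, 23/16 } R={ 47/32, 3/2, 2 } => 93/64
step 9: add Red to get BBRRBBBRR; options L={ 0, 1, 5/4, 11/8, 23/16 } R={ 93/64, 47/32, 3/2, 2 } => 185/128
step 10: add Red to get BBRRBBBRRR; options L={ 0, 1, 5/4, 11/8, 23/16 } R={ 185/128, 93/64, 47/32, 3/2, 2 } => 369/256
step 11: add Blue to get BBRRBBBRRRB; options L={ 0, 1, 5/4, 11/8, 23/16, 369/256 } R={ 185/128, 93/64, 47/32, 3/2, 2 } => 739/512
step 12: add Red to get BBRRBBBRRRBR; options L={ 0, 1, 5/4, 11/8, 23/16, 369/256 } R={ 739/512, 185/128, 93/64, 47/32, 3/2, 2 } => 1477/1024
step 13: add Red to get BBRRBBBRRRBRR; options L={ 0, 1, 5/4, 11/8, 23/16, 369/256 } R={ 1477/1024, 739/512, 185/128, 93/64, 47/32, 3/2, 2 } => 2953/2048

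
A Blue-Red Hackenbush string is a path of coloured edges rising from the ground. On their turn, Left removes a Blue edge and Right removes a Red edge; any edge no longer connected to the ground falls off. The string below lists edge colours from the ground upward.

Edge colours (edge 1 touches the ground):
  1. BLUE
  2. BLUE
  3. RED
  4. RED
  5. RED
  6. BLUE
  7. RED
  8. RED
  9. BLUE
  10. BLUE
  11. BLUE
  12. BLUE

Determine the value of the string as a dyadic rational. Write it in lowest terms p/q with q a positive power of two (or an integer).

1183/1024

Recurse on prefixes of the 12-edge string BLUE BLUE RED RED RED BLUE RED RED BLUE BLUE BLUE BLUE:
g(B) = { 0 | (no moves) } => 1
g(BB) = { 0, 1 | (no moves) } => 2
g(BBR) = { 0, 1 | 2 } => 3/2
g(BBRR) = { 0, 1 | 3/2, 2 } => 5/4
g(BBRRR) = { 0, 1 | 5/4, 3/2, 2 } => 9/8
g(BBRRRB) = { 0, 1, 9/8 | 5/4, 3/2, 2 } => 19/16
g(BBRRRBR) = { 0, 1, 9/8 | 19/16, 5/4, 3/2, 2 } => 37/32
g(BBRRRBRR) = { 0, 1, 9/8 | 37/32, 19/16, 5/4, 3/2, 2 } => 73/64
g(BBRRRBRRB) = { 0, 1, 9/8, 73/64 | 37/32, 19/16, 5/4, 3/2, 2 } => 147/128
g(BBRRRBRRBB) = { 0, 1, 9/8, 73/64, 147/128 | 37/32, 19/16, 5/4, 3/2, 2 } => 295/256
g(BBRRRBRRBBB) = { 0, 1, 9/8, 73/64, 147/128, 295/256 | 37/32, 19/16, 5/4, 3/2, 2 } => 591/512
g(BBRRRBRRBBBB) = { 0, 1, 9/8, 73/64, 147/128, 295/256, 591/512 | 37/32, 19/16, 5/4, 3/2, 2 } => 1183/1024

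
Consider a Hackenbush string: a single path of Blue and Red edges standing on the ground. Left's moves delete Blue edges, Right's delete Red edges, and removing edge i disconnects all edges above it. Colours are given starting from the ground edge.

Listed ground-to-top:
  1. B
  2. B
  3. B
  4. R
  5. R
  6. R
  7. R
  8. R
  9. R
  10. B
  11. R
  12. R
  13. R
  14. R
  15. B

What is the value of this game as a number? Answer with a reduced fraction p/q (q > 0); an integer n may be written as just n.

Recurse on prefixes of the 15-edge string B B B R R R R R R B R R R R B:
edge 1 of 15 (B): { 0 | (no moves) } => 1
edge 2 of 15 (B): { 0,1 | (no moves) } => 2
edge 3 of 15 (B): { 0,1,2 | (no moves) } => 3
edge 4 of 15 (R): { 0,1,2 | 3 } => 5/2
edge 5 of 15 (R): { 0,1,2 | 5/2,3 } => 9/4
edge 6 of 15 (R): { 0,1,2 | 9/4,5/2,3 } => 17/8
edge 7 of 15 (R): { 0,1,2 | 17/8,9/4,5/2,3 } => 33/16
edge 8 of 15 (R): { 0,1,2 | 33/16,17/8,9/4,5/2,3 } => 65/32
edge 9 of 15 (R): { 0,1,2 | 65/32,33/16,17/8,9/4,5/2,3 } => 129/64
edge 10 of 15 (B): { 0,1,2,129/64 | 65/32,33/16,17/8,9/4,5/2,3 } => 259/128
edge 11 of 15 (R): { 0,1,2,129/64 | 259/128,65/32,33/16,17/8,9/4,5/2,3 } => 517/256
edge 12 of 15 (R): { 0,1,2,129/64 | 517/256,259/128,65/32,33/16,17/8,9/4,5/2,3 } => 1033/512
edge 13 of 15 (R): { 0,1,2,129/64 | 1033/512,517/256,259/128,65/32,33/16,17/8,9/4,5/2,3 } => 2065/1024
edge 14 of 15 (R): { 0,1,2,129/64 | 2065/1024,1033/512,517/256,259/128,65/32,33/16,17/8,9/4,5/2,3 } => 4129/2048
edge 15 of 15 (B): { 0,1,2,129/64,4129/2048 | 2065/1024,1033/512,517/256,259/128,65/32,33/16,17/8,9/4,5/2,3 } => 8259/4096

8259/4096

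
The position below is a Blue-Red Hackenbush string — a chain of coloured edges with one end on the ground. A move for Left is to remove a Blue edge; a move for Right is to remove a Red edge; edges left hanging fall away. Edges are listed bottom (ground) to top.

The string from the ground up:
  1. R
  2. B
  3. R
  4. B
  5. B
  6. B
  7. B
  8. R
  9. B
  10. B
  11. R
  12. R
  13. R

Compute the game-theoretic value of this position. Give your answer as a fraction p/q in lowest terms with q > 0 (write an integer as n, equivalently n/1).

Build G(s[:k]) for k = 1..13, string s = R B R B B B B R B B R R R.
G_1 [R]  L=[∅]  R=[0]  → -1
G_2 [RB]  L=[-1]  R=[0]  → -1/2
G_3 [RBR]  L=[-1]  R=[-1/2, 0]  → -3/4
G_4 [RBRB]  L=[-1, -3/4]  R=[-1/2, 0]  → -5/8
G_5 [RBRBB]  L=[-1, -3/4, -5/8]  R=[-1/2, 0]  → -9/16
G_6 [RBRBBB]  L=[-1, -3/4, -5/8, -9/16]  R=[-1/2, 0]  → -17/32
G_7 [RBRBBBB]  L=[-1, -3/4, -5/8, -9/16, -17/32]  R=[-1/2, 0]  → -33/64
G_8 [RBRBBBBR]  L=[-1, -3/4, -5/8, -9/16, -17/32]  R=[-33/64, -1/2, 0]  → -67/128
G_9 [RBRBBBBRB]  L=[-1, -3/4, -5/8, -9/16, -17/32, -67/128]  R=[-33/64, -1/2, 0]  → -133/256
G_10 [RBRBBBBRBB]  L=[-1, -3/4, -5/8, -9/16, -17/32, -67/128, -133/256]  R=[-33/64, -1/2, 0]  → -265/512
G_11 [RBRBBBBRBBR]  L=[-1, -3/4, -5/8, -9/16, -17/32, -67/128, -133/256]  R=[-265/512, -33/64, -1/2, 0]  → -531/1024
G_12 [RBRBBBBRBBRR]  L=[-1, -3/4, -5/8, -9/16, -17/32, -67/128, -133/256]  R=[-531/1024, -265/512, -33/64, -1/2, 0]  → -1063/2048
G_13 [RBRBBBBRBBRRR]  L=[-1, -3/4, -5/8, -9/16, -17/32, -67/128, -133/256]  R=[-1063/2048, -531/1024, -265/512, -33/64, -1/2, 0]  → -2127/4096

-2127/4096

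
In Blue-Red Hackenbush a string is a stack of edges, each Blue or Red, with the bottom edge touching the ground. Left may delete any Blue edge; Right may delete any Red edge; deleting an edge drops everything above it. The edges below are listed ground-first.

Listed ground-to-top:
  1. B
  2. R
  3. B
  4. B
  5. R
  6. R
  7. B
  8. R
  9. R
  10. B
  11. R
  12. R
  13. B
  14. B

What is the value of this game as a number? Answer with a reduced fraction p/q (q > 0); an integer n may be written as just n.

B: Left { 0 }, Right { none } → simplest 1
BR: Left { 0 }, Right { 1 } → simplest 1/2
BRB: Left { 0; 1/2 }, Right { 1 } → simplest 3/4
BRBB: Left { 0; 1/2; 3/4 }, Right { 1 } → simplest 7/8
BRBBR: Left { 0; 1/2; 3/4 }, Right { 7/8; 1 } → simplest 13/16
BRBBRR: Left { 0; 1/2; 3/4 }, Right { 13/16; 7/8; 1 } → simplest 25/32
BRBBRRB: Left { 0; 1/2; 3/4; 25/32 }, Right { 13/16; 7/8; 1 } → simplest 51/64
BRBBRRBR: Left { 0; 1/2; 3/4; 25/32 }, Right { 51/64; 13/16; 7/8; 1 } → simplest 101/128
BRBBRRBRR: Left { 0; 1/2; 3/4; 25/32 }, Right { 101/128; 51/64; 13/16; 7/8; 1 } → simplest 201/256
BRBBRRBRRB: Left { 0; 1/2; 3/4; 25/32; 201/256 }, Right { 101/128; 51/64; 13/16; 7/8; 1 } → simplest 403/512
BRBBRRBRRBR: Left { 0; 1/2; 3/4; 25/32; 201/256 }, Right { 403/512; 101/128; 51/64; 13/16; 7/8; 1 } → simplest 805/1024
BRBBRRBRRBRR: Left { 0; 1/2; 3/4; 25/32; 201/256 }, Right { 805/1024; 403/512; 101/128; 51/64; 13/16; 7/8; 1 } → simplest 1609/2048
BRBBRRBRRBRRB: Left { 0; 1/2; 3/4; 25/32; 201/256; 1609/2048 }, Right { 805/1024; 403/512; 101/128; 51/64; 13/16; 7/8; 1 } → simplest 3219/4096
BRBBRRBRRBRRBB: Left { 0; 1/2; 3/4; 25/32; 201/256; 1609/2048; 3219/4096 }, Right { 805/1024; 403/512; 101/128; 51/64; 13/16; 7/8; 1 } → simplest 6439/8192

6439/8192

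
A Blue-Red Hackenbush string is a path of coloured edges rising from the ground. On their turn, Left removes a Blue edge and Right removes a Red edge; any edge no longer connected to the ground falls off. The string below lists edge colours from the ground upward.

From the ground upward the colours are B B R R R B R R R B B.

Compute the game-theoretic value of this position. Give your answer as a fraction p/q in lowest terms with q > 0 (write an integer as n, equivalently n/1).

Build g(s[:k]) for k = 1..11, string s = B B R R R B R R R B B.
g(B) = { 0 | · } => 1
g(BB) = { 0 1 | · } => 2
g(BBR) = { 0 1 | 2 } => 3/2
g(BBRR) = { 0 1 | 3/2 2 } => 5/4
g(BBRRR) = { 0 1 | 5/4 3/2 2 } => 9/8
g(BBRRRB) = { 0 1 9/8 | 5/4 3/2 2 } => 19/16
g(BBRRRBR) = { 0 1 9/8 | 19/16 5/4 3/2 2 } => 37/32
g(BBRRRBRR) = { 0 1 9/8 | 37/32 19/16 5/4 3/2 2 } => 73/64
g(BBRRRBRRR) = { 0 1 9/8 | 73/64 37/32 19/16 5/4 3/2 2 } => 145/128
g(BBRRRBRRRB) = { 0 1 9/8 145/128 | 73/64 37/32 19/16 5/4 3/2 2 } => 291/256
g(BBRRRBRRRBB) = { 0 1 9/8 145/128 291/256 | 73/64 37/32 19/16 5/4 3/2 2 } => 583/512

583/512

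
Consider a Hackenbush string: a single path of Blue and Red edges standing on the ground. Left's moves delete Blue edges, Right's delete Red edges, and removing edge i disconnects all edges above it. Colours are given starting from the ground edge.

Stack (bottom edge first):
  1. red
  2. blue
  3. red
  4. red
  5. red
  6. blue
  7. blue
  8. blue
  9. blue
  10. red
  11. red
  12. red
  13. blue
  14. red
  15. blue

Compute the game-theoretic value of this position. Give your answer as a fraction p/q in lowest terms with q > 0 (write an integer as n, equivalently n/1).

1 of 15 · r · max L −∞ · min R 0 → -1
2 of 15 · rb · max L -1 · min R 0 → -1/2
3 of 15 · rbr · max L -1 · min R -1/2 → -3/4
4 of 15 · rbrr · max L -1 · min R -3/4 → -7/8
5 of 15 · rbrrr · max L -1 · min R -7/8 → -15/16
6 of 15 · rbrrrb · max L -15/16 · min R -7/8 → -29/32
7 of 15 · rbrrrbb · max L -29/32 · min R -7/8 → -57/64
8 of 15 · rbrrrbbb · max L -57/64 · min R -7/8 → -113/128
9 of 15 · rbrrrbbbb · max L -113/128 · min R -7/8 → -225/256
10 of 15 · rbrrrbbbbr · max L -113/128 · min R -225/256 → -451/512
11 of 15 · rbrrrbbbbrr · max L -113/128 · min R -451/512 → -903/1024
12 of 15 · rbrrrbbbbrrr · max L -113/128 · min R -903/1024 → -1807/2048
13 of 15 · rbrrrbbbbrrrb · max L -1807/2048 · min R -903/1024 → -3613/4096
14 of 15 · rbrrrbbbbrrrbr · max L -1807/2048 · min R -3613/4096 → -7227/8192
15 of 15 · rbrrrbbbbrrrbrb · max L -7227/8192 · min R -3613/4096 → -14453/16384

-14453/16384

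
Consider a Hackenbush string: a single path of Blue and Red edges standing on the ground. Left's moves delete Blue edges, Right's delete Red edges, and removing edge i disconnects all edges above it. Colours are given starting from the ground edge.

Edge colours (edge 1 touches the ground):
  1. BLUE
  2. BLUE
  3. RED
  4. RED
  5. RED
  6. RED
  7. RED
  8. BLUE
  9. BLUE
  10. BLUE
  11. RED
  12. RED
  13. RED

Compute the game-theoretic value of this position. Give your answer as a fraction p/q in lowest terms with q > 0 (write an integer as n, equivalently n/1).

Build val(s[:k]) for k = 1..13, string s = BLUE BLUE RED RED RED RED RED BLUE BLUE BLUE RED RED RED.
B: Left { 0 }, Right { none } => simplest 1
BB: Left { 0 1 }, Right { none } => simplest 2
BBR: Left { 0 1 }, Right { 2 } => simplest 3/2
BBRR: Left { 0 1 }, Right { 3/2 2 } => simplest 5/4
BBRRR: Left { 0 1 }, Right { 5/4 3/2 2 } => simplest 9/8
BBRRRR: Left { 0 1 }, Right { 9/8 5/4 3/2 2 } => simplest 17/16
BBRRRRR: Left { 0 1 }, Right { 17/16 9/8 5/4 3/2 2 } => simplest 33/32
BBRRRRRB: Left { 0 1 33/32 }, Right { 17/16 9/8 5/4 3/2 2 } => simplest 67/64
BBRRRRRBB: Left { 0 1 33/32 67/64 }, Right { 17/16 9/8 5/4 3/2 2 } => simplest 135/128
BBRRRRRBBB: Left { 0 1 33/32 67/64 135/128 }, Right { 17/16 9/8 5/4 3/2 2 } => simplest 271/256
BBRRRRRBBBR: Left { 0 1 33/32 67/64 135/128 }, Right { 271/256 17/16 9/8 5/4 3/2 2 } => simplest 541/512
BBRRRRRBBBRR: Left { 0 1 33/32 67/64 135/128 }, Right { 541/512 271/256 17/16 9/8 5/4 3/2 2 } => simplest 1081/1024
BBRRRRRBBBRRR: Left { 0 1 33/32 67/64 135/128 }, Right { 1081/1024 541/512 271/256 17/16 9/8 5/4 3/2 2 } => simplest 2161/2048

2161/2048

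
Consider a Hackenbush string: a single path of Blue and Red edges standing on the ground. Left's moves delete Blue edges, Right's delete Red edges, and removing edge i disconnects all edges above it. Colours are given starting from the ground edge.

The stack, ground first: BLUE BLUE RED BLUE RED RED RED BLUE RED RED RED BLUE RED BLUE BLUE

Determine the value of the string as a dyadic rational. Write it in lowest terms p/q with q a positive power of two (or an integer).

Build val(s[:k]) for k = 1..15, string s = BLUE BLUE RED BLUE RED RED RED BLUE RED RED RED BLUE RED BLUE BLUE.
val_1 [B]  L=[0]  R=[none]  -> 1
val_2 [BB]  L=[0,1]  R=[none]  -> 2
val_3 [BBR]  L=[0,1]  R=[2]  -> 3/2
val_4 [BBRB]  L=[0,1,3/2]  R=[2]  -> 7/4
val_5 [BBRBR]  L=[0,1,3/2]  R=[7/4,2]  -> 13/8
val_6 [BBRBRR]  L=[0,1,3/2]  R=[13/8,7/4,2]  -> 25/16
val_7 [BBRBRRR]  L=[0,1,3/2]  R=[25/16,13/8,7/4,2]  -> 49/32
val_8 [BBRBRRRB]  L=[0,1,3/2,49/32]  R=[25/16,13/8,7/4,2]  -> 99/64
val_9 [BBRBRRRBR]  L=[0,1,3/2,49/32]  R=[99/64,25/16,13/8,7/4,2]  -> 197/128
val_10 [BBRBRRRBRR]  L=[0,1,3/2,49/32]  R=[197/128,99/64,25/16,13/8,7/4,2]  -> 393/256
val_11 [BBRBRRRBRRR]  L=[0,1,3/2,49/32]  R=[393/256,197/128,99/64,25/16,13/8,7/4,2]  -> 785/512
val_12 [BBRBRRRBRRRB]  L=[0,1,3/2,49/32,785/512]  R=[393/256,197/128,99/64,25/16,13/8,7/4,2]  -> 1571/1024
val_13 [BBRBRRRBRRRBR]  L=[0,1,3/2,49/32,785/512]  R=[1571/1024,393/256,197/128,99/64,25/16,13/8,7/4,2]  -> 3141/2048
val_14 [BBRBRRRBRRRBRB]  L=[0,1,3/2,49/32,785/512,3141/2048]  R=[1571/1024,393/256,197/128,99/64,25/16,13/8,7/4,2]  -> 6283/4096
val_15 [BBRBRRRBRRRBRBB]  L=[0,1,3/2,49/32,785/512,3141/2048,6283/4096]  R=[1571/1024,393/256,197/128,99/64,25/16,13/8,7/4,2]  -> 12567/8192

12567/8192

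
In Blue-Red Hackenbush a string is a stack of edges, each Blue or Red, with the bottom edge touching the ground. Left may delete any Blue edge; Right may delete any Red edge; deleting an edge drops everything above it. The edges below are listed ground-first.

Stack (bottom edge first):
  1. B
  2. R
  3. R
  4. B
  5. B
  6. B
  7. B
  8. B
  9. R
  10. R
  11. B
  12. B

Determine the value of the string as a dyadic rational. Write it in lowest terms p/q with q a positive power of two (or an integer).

999/2048

Prefix values for B R R B B B B B R R B B via {L|R} + simplicity:
edge 1 of 12 (B): { 0 | · } = 1
edge 2 of 12 (R): { 0 | 1 } = 1/2
edge 3 of 12 (R): { 0 | 1/2, 1 } = 1/4
edge 4 of 12 (B): { 0, 1/4 | 1/2, 1 } = 3/8
edge 5 of 12 (B): { 0, 1/4, 3/8 | 1/2, 1 } = 7/16
edge 6 of 12 (B): { 0, 1/4, 3/8, 7/16 | 1/2, 1 } = 15/32
edge 7 of 12 (B): { 0, 1/4, 3/8, 7/16, 15/32 | 1/2, 1 } = 31/64
edge 8 of 12 (B): { 0, 1/4, 3/8, 7/16, 15/32, 31/64 | 1/2, 1 } = 63/128
edge 9 of 12 (R): { 0, 1/4, 3/8, 7/16, 15/32, 31/64 | 63/128, 1/2, 1 } = 125/256
edge 10 of 12 (R): { 0, 1/4, 3/8, 7/16, 15/32, 31/64 | 125/256, 63/128, 1/2, 1 } = 249/512
edge 11 of 12 (B): { 0, 1/4, 3/8, 7/16, 15/32, 31/64, 249/512 | 125/256, 63/128, 1/2, 1 } = 499/1024
edge 12 of 12 (B): { 0, 1/4, 3/8, 7/16, 15/32, 31/64, 249/512, 499/1024 | 125/256, 63/128, 1/2, 1 } = 999/2048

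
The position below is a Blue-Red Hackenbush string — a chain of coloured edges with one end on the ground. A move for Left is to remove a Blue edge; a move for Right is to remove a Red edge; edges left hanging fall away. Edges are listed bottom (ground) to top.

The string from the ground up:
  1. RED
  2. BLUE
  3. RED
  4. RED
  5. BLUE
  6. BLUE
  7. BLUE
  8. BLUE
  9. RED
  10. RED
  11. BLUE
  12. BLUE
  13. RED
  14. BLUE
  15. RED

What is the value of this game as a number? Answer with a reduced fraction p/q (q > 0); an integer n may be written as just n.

-12491/16384

edge 1 of 15 (RED): { — | 0 } ⇒ -1
edge 2 of 15 (BLUE): { -1 | 0 } ⇒ -1/2
edge 3 of 15 (RED): { -1 | -1/2, 0 } ⇒ -3/4
edge 4 of 15 (RED): { -1 | -3/4, -1/2, 0 } ⇒ -7/8
edge 5 of 15 (BLUE): { -1, -7/8 | -3/4, -1/2, 0 } ⇒ -13/16
edge 6 of 15 (BLUE): { -1, -7/8, -13/16 | -3/4, -1/2, 0 } ⇒ -25/32
edge 7 of 15 (BLUE): { -1, -7/8, -13/16, -25/32 | -3/4, -1/2, 0 } ⇒ -49/64
edge 8 of 15 (BLUE): { -1, -7/8, -13/16, -25/32, -49/64 | -3/4, -1/2, 0 } ⇒ -97/128
edge 9 of 15 (RED): { -1, -7/8, -13/16, -25/32, -49/64 | -97/128, -3/4, -1/2, 0 } ⇒ -195/256
edge 10 of 15 (RED): { -1, -7/8, -13/16, -25/32, -49/64 | -195/256, -97/128, -3/4, -1/2, 0 } ⇒ -391/512
edge 11 of 15 (BLUE): { -1, -7/8, -13/16, -25/32, -49/64, -391/512 | -195/256, -97/128, -3/4, -1/2, 0 } ⇒ -781/1024
edge 12 of 15 (BLUE): { -1, -7/8, -13/16, -25/32, -49/64, -391/512, -781/1024 | -195/256, -97/128, -3/4, -1/2, 0 } ⇒ -1561/2048
edge 13 of 15 (RED): { -1, -7/8, -13/16, -25/32, -49/64, -391/512, -781/1024 | -1561/2048, -195/256, -97/128, -3/4, -1/2, 0 } ⇒ -3123/4096
edge 14 of 15 (BLUE): { -1, -7/8, -13/16, -25/32, -49/64, -391/512, -781/1024, -3123/4096 | -1561/2048, -195/256, -97/128, -3/4, -1/2, 0 } ⇒ -6245/8192
edge 15 of 15 (RED): { -1, -7/8, -13/16, -25/32, -49/64, -391/512, -781/1024, -3123/4096 | -6245/8192, -1561/2048, -195/256, -97/128, -3/4, -1/2, 0 } ⇒ -12491/16384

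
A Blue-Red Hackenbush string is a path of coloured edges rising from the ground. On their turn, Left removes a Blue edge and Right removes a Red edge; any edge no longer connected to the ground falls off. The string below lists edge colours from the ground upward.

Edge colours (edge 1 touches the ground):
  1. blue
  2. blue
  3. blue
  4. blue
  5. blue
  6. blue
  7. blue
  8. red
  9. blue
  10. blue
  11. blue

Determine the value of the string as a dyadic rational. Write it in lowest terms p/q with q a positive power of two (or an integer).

b: Left { 0 }, Right { ∅ } ⇒ simplest 1
bb: Left { 0; 1 }, Right { ∅ } ⇒ simplest 2
bbb: Left { 0; 1; 2 }, Right { ∅ } ⇒ simplest 3
bbbb: Left { 0; 1; 2; 3 }, Right { ∅ } ⇒ simplest 4
bbbbb: Left { 0; 1; 2; 3; 4 }, Right { ∅ } ⇒ simplest 5
bbbbbb: Left { 0; 1; 2; 3; 4; 5 }, Right { ∅ } ⇒ simplest 6
bbbbbbb: Left { 0; 1; 2; 3; 4; 5; 6 }, Right { ∅ } ⇒ simplest 7
bbbbbbbr: Left { 0; 1; 2; 3; 4; 5; 6 }, Right { 7 } ⇒ simplest 13/2
bbbbbbbrb: Left { 0; 1; 2; 3; 4; 5; 6; 13/2 }, Right { 7 } ⇒ simplest 27/4
bbbbbbbrbb: Left { 0; 1; 2; 3; 4; 5; 6; 13/2; 27/4 }, Right { 7 } ⇒ simplest 55/8
bbbbbbbrbbb: Left { 0; 1; 2; 3; 4; 5; 6; 13/2; 27/4; 55/8 }, Right { 7 } ⇒ simplest 111/16

111/16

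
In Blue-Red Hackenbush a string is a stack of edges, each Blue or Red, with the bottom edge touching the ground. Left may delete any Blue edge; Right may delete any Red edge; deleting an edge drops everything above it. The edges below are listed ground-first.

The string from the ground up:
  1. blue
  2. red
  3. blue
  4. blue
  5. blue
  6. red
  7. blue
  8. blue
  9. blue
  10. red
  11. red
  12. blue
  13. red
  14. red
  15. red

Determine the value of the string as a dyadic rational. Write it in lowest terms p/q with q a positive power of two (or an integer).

Recurse on prefixes of the 15-edge string blue red blue blue blue red blue blue blue red red blue red red red:
step 1: add blue to get b; options L={ 0 } R={ (no moves) } → 1
step 2: add red to get br; options L={ 0 } R={ 1 } → 1/2
step 3: add blue to get brb; options L={ 0 1/2 } R={ 1 } → 3/4
step 4: add blue to get brbb; options L={ 0 1/2 3/4 } R={ 1 } → 7/8
step 5: add blue to get brbbb; options L={ 0 1/2 3/4 7/8 } R={ 1 } → 15/16
step 6: add red to get brbbbr; options L={ 0 1/2 3/4 7/8 } R={ 15/16 1 } → 29/32
step 7: add blue to get brbbbrb; options L={ 0 1/2 3/4 7/8 29/32 } R={ 15/16 1 } → 59/64
step 8: add blue to get brbbbrbb; options L={ 0 1/2 3/4 7/8 29/32 59/64 } R={ 15/16 1 } → 119/128
step 9: add blue to get brbbbrbbb; options L={ 0 1/2 3/4 7/8 29/32 59/64 119/128 } R={ 15/16 1 } → 239/256
step 10: add red to get brbbbrbbbr; options L={ 0 1/2 3/4 7/8 29/32 59/64 119/128 } R={ 239/256 15/16 1 } → 477/512
step 11: add red to get brbbbrbbbrr; options L={ 0 1/2 3/4 7/8 29/32 59/64 119/128 } R={ 477/512 239/256 15/16 1 } → 953/1024
step 12: add blue to get brbbbrbbbrrb; options L={ 0 1/2 3/4 7/8 29/32 59/64 119/128 953/1024 } R={ 477/512 239/256 15/16 1 } → 1907/2048
step 13: add red to get brbbbrbbbrrbr; options L={ 0 1/2 3/4 7/8 29/32 59/64 119/128 953/1024 } R={ 1907/2048 477/512 239/256 15/16 1 } → 3813/4096
step 14: add red to get brbbbrbbbrrbrr; options L={ 0 1/2 3/4 7/8 29/32 59/64 119/128 953/1024 } R={ 3813/4096 1907/2048 477/512 239/256 15/16 1 } → 7625/8192
step 15: add red to get brbbbrbbbrrbrrr; options L={ 0 1/2 3/4 7/8 29/32 59/64 119/128 953/1024 } R={ 7625/8192 3813/4096 1907/2048 477/512 239/256 15/16 1 } → 15249/16384

15249/16384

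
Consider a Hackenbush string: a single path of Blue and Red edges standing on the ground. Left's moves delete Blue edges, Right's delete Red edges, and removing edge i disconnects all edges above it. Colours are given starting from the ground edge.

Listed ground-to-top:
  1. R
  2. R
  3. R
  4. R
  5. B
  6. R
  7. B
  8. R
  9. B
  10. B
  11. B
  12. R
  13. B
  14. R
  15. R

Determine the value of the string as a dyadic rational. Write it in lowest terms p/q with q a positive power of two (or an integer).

-7447/2048

Prefix values for R R R R B R B R B B B R B R R via {L|R} + simplicity:
step 1: add R to get R; options L={ — } R={ 0 } = -1
step 2: add R to get RR; options L={ — } R={ -1, 0 } = -2
step 3: add R to get RRR; options L={ — } R={ -2, -1, 0 } = -3
step 4: add R to get RRRR; options L={ — } R={ -3, -2, -1, 0 } = -4
step 5: add B to get RRRRB; options L={ -4 } R={ -3, -2, -1, 0 } = -7/2
step 6: add R to get RRRRBR; options L={ -4 } R={ -7/2, -3, -2, -1, 0 } = -15/4
step 7: add B to get RRRRBRB; options L={ -4, -15/4 } R={ -7/2, -3, -2, -1, 0 } = -29/8
step 8: add R to get RRRRBRBR; options L={ -4, -15/4 } R={ -29/8, -7/2, -3, -2, -1, 0 } = -59/16
step 9: add B to get RRRRBRBRB; options L={ -4, -15/4, -59/16 } R={ -29/8, -7/2, -3, -2, -1, 0 } = -117/32
step 10: add B to get RRRRBRBRBB; options L={ -4, -15/4, -59/16, -117/32 } R={ -29/8, -7/2, -3, -2, -1, 0 } = -233/64
step 11: add B to get RRRRBRBRBBB; options L={ -4, -15/4, -59/16, -117/32, -233/64 } R={ -29/8, -7/2, -3, -2, -1, 0 } = -465/128
step 12: add R to get RRRRBRBRBBBR; options L={ -4, -15/4, -59/16, -117/32, -233/64 } R={ -465/128, -29/8, -7/2, -3, -2, -1, 0 } = -931/256
step 13: add B to get RRRRBRBRBBBRB; options L={ -4, -15/4, -59/16, -117/32, -233/64, -931/256 } R={ -465/128, -29/8, -7/2, -3, -2, -1, 0 } = -1861/512
step 14: add R to get RRRRBRBRBBBRBR; options L={ -4, -15/4, -59/16, -117/32, -233/64, -931/256 } R={ -1861/512, -465/128, -29/8, -7/2, -3, -2, -1, 0 } = -3723/1024
step 15: add R to get RRRRBRBRBBBRBRR; options L={ -4, -15/4, -59/16, -117/32, -233/64, -931/256 } R={ -3723/1024, -1861/512, -465/128, -29/8, -7/2, -3, -2, -1, 0 } = -7447/2048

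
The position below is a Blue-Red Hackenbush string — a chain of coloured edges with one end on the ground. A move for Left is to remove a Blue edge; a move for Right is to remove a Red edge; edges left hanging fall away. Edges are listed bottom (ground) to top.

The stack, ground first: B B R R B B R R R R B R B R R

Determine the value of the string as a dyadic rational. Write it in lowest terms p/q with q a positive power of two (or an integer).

11305/8192

Prefix values for B B R R B B R R R R B R B R R via {L|R} + simplicity:
B: Left { 0 }, Right { (no moves) } so simplest 1
BB: Left { 0; 1 }, Right { (no moves) } so simplest 2
BBR: Left { 0; 1 }, Right { 2 } so simplest 3/2
BBRR: Left { 0; 1 }, Right { 3/2; 2 } so simplest 5/4
BBRRB: Left { 0; 1; 5/4 }, Right { 3/2; 2 } so simplest 11/8
BBRRBB: Left { 0; 1; 5/4; 11/8 }, Right { 3/2; 2 } so simplest 23/16
BBRRBBR: Left { 0; 1; 5/4; 11/8 }, Right { 23/16; 3/2; 2 } so simplest 45/32
BBRRBBRR: Left { 0; 1; 5/4; 11/8 }, Right { 45/32; 23/16; 3/2; 2 } so simplest 89/64
BBRRBBRRR: Left { 0; 1; 5/4; 11/8 }, Right { 89/64; 45/32; 23/16; 3/2; 2 } so simplest 177/128
BBRRBBRRRR: Left { 0; 1; 5/4; 11/8 }, Right { 177/128; 89/64; 45/32; 23/16; 3/2; 2 } so simplest 353/256
BBRRBBRRRRB: Left { 0; 1; 5/4; 11/8; 353/256 }, Right { 177/128; 89/64; 45/32; 23/16; 3/2; 2 } so simplest 707/512
BBRRBBRRRRBR: Left { 0; 1; 5/4; 11/8; 353/256 }, Right { 707/512; 177/128; 89/64; 45/32; 23/16; 3/2; 2 } so simplest 1413/1024
BBRRBBRRRRBRB: Left { 0; 1; 5/4; 11/8; 353/256; 1413/1024 }, Right { 707/512; 177/128; 89/64; 45/32; 23/16; 3/2; 2 } so simplest 2827/2048
BBRRBBRRRRBRBR: Left { 0; 1; 5/4; 11/8; 353/256; 1413/1024 }, Right { 2827/2048; 707/512; 177/128; 89/64; 45/32; 23/16; 3/2; 2 } so simplest 5653/4096
BBRRBBRRRRBRBRR: Left { 0; 1; 5/4; 11/8; 353/256; 1413/1024 }, Right { 5653/4096; 2827/2048; 707/512; 177/128; 89/64; 45/32; 23/16; 3/2; 2 } so simplest 11305/8192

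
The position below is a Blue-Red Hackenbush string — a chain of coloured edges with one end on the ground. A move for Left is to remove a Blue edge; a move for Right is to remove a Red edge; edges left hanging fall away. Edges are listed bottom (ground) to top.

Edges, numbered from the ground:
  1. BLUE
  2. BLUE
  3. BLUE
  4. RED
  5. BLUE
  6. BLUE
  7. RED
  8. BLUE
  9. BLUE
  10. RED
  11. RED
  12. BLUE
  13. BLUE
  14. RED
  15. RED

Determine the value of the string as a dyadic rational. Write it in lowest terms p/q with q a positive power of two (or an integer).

Build val(s[:k]) for k = 1..15, string s = BLUE BLUE BLUE RED BLUE BLUE RED BLUE BLUE RED RED BLUE BLUE RED RED.
B: Left { 0 }, Right { · } = simplest 1
BB: Left { 0; 1 }, Right { · } = simplest 2
BBB: Left { 0; 1; 2 }, Right { · } = simplest 3
BBBR: Left { 0; 1; 2 }, Right { 3 } = simplest 5/2
BBBRB: Left { 0; 1; 2; 5/2 }, Right { 3 } = simplest 11/4
BBBRBB: Left { 0; 1; 2; 5/2; 11/4 }, Right { 3 } = simplest 23/8
BBBRBBR: Left { 0; 1; 2; 5/2; 11/4 }, Right { 23/8; 3 } = simplest 45/16
BBBRBBRB: Left { 0; 1; 2; 5/2; 11/4; 45/16 }, Right { 23/8; 3 } = simplest 91/32
BBBRBBRBB: Left { 0; 1; 2; 5/2; 11/4; 45/16; 91/32 }, Right { 23/8; 3 } = simplest 183/64
BBBRBBRBBR: Left { 0; 1; 2; 5/2; 11/4; 45/16; 91/32 }, Right { 183/64; 23/8; 3 } = simplest 365/128
BBBRBBRBBRR: Left { 0; 1; 2; 5/2; 11/4; 45/16; 91/32 }, Right { 365/128; 183/64; 23/8; 3 } = simplest 729/256
BBBRBBRBBRRB: Left { 0; 1; 2; 5/2; 11/4; 45/16; 91/32; 729/256 }, Right { 365/128; 183/64; 23/8; 3 } = simplest 1459/512
BBBRBBRBBRRBB: Left { 0; 1; 2; 5/2; 11/4; 45/16; 91/32; 729/256; 1459/512 }, Right { 365/128; 183/64; 23/8; 3 } = simplest 2919/1024
BBBRBBRBBRRBBR: Left { 0; 1; 2; 5/2; 11/4; 45/16; 91/32; 729/256; 1459/512 }, Right { 2919/1024; 365/128; 183/64; 23/8; 3 } = simplest 5837/2048
BBBRBBRBBRRBBRR: Left { 0; 1; 2; 5/2; 11/4; 45/16; 91/32; 729/256; 1459/512 }, Right { 5837/2048; 2919/1024; 365/128; 183/64; 23/8; 3 } = simplest 11673/4096

11673/4096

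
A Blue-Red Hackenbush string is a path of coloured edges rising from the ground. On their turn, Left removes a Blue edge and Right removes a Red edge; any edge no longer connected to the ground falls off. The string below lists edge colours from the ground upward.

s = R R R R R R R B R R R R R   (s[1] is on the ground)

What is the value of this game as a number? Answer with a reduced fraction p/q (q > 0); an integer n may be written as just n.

1 of 13 · R · max L −∞ · min R 0 = -1
2 of 13 · RR · max L −∞ · min R -1 = -2
3 of 13 · RRR · max L −∞ · min R -2 = -3
4 of 13 · RRRR · max L −∞ · min R -3 = -4
5 of 13 · RRRRR · max L −∞ · min R -4 = -5
6 of 13 · RRRRRR · max L −∞ · min R -5 = -6
7 of 13 · RRRRRRR · max L −∞ · min R -6 = -7
8 of 13 · RRRRRRRB · max L -7 · min R -6 = -13/2
9 of 13 · RRRRRRRBR · max L -7 · min R -13/2 = -27/4
10 of 13 · RRRRRRRBRR · max L -7 · min R -27/4 = -55/8
11 of 13 · RRRRRRRBRRR · max L -7 · min R -55/8 = -111/16
12 of 13 · RRRRRRRBRRRR · max L -7 · min R -111/16 = -223/32
13 of 13 · RRRRRRRBRRRRR · max L -7 · min R -223/32 = -447/64

-447/64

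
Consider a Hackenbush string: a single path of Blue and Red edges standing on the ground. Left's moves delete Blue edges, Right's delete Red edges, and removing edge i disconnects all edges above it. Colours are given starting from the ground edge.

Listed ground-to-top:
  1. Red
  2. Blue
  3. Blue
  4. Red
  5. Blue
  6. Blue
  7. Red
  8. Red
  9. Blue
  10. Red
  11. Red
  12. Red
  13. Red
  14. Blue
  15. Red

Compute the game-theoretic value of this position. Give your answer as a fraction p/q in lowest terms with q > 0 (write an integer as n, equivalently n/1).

-4987/16384

Prefix values for Red Blue Blue Red Blue Blue Red Red Blue Red Red Red Red Blue Red via {L|R} + simplicity:
R: Left { (no moves) }, Right { 0 } ⇒ simplest -1
RB: Left { -1 }, Right { 0 } ⇒ simplest -1/2
RBB: Left { -1,-1/2 }, Right { 0 } ⇒ simplest -1/4
RBBR: Left { -1,-1/2 }, Right { -1/4,0 } ⇒ simplest -3/8
RBBRB: Left { -1,-1/2,-3/8 }, Right { -1/4,0 } ⇒ simplest -5/16
RBBRBB: Left { -1,-1/2,-3/8,-5/16 }, Right { -1/4,0 } ⇒ simplest -9/32
RBBRBBR: Left { -1,-1/2,-3/8,-5/16 }, Right { -9/32,-1/4,0 } ⇒ simplest -19/64
RBBRBBRR: Left { -1,-1/2,-3/8,-5/16 }, Right { -19/64,-9/32,-1/4,0 } ⇒ simplest -39/128
RBBRBBRRB: Left { -1,-1/2,-3/8,-5/16,-39/128 }, Right { -19/64,-9/32,-1/4,0 } ⇒ simplest -77/256
RBBRBBRRBR: Left { -1,-1/2,-3/8,-5/16,-39/128 }, Right { -77/256,-19/64,-9/32,-1/4,0 } ⇒ simplest -155/512
RBBRBBRRBRR: Left { -1,-1/2,-3/8,-5/16,-39/128 }, Right { -155/512,-77/256,-19/64,-9/32,-1/4,0 } ⇒ simplest -311/1024
RBBRBBRRBRRR: Left { -1,-1/2,-3/8,-5/16,-39/128 }, Right { -311/1024,-155/512,-77/256,-19/64,-9/32,-1/4,0 } ⇒ simplest -623/2048
RBBRBBRRBRRRR: Left { -1,-1/2,-3/8,-5/16,-39/128 }, Right { -623/2048,-311/1024,-155/512,-77/256,-19/64,-9/32,-1/4,0 } ⇒ simplest -1247/4096
RBBRBBRRBRRRRB: Left { -1,-1/2,-3/8,-5/16,-39/128,-1247/4096 }, Right { -623/2048,-311/1024,-155/512,-77/256,-19/64,-9/32,-1/4,0 } ⇒ simplest -2493/8192
RBBRBBRRBRRRRBR: Left { -1,-1/2,-3/8,-5/16,-39/128,-1247/4096 }, Right { -2493/8192,-623/2048,-311/1024,-155/512,-77/256,-19/64,-9/32,-1/4,0 } ⇒ simplest -4987/16384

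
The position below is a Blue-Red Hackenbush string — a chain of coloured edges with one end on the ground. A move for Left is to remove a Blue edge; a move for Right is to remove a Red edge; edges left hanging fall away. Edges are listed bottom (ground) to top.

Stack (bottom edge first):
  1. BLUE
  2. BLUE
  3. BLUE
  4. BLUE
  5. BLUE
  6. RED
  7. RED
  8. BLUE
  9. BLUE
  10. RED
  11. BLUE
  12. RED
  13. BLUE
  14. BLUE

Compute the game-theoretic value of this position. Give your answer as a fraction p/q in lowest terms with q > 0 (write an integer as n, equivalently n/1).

edge 1 of 14 (BLUE): { 0 | none } -> 1
edge 2 of 14 (BLUE): { 0; 1 | none } -> 2
edge 3 of 14 (BLUE): { 0; 1; 2 | none } -> 3
edge 4 of 14 (BLUE): { 0; 1; 2; 3 | none } -> 4
edge 5 of 14 (BLUE): { 0; 1; 2; 3; 4 | none } -> 5
edge 6 of 14 (RED): { 0; 1; 2; 3; 4 | 5 } -> 9/2
edge 7 of 14 (RED): { 0; 1; 2; 3; 4 | 9/2; 5 } -> 17/4
edge 8 of 14 (BLUE): { 0; 1; 2; 3; 4; 17/4 | 9/2; 5 } -> 35/8
edge 9 of 14 (BLUE): { 0; 1; 2; 3; 4; 17/4; 35/8 | 9/2; 5 } -> 71/16
edge 10 of 14 (RED): { 0; 1; 2; 3; 4; 17/4; 35/8 | 71/16; 9/2; 5 } -> 141/32
edge 11 of 14 (BLUE): { 0; 1; 2; 3; 4; 17/4; 35/8; 141/32 | 71/16; 9/2; 5 } -> 283/64
edge 12 of 14 (RED): { 0; 1; 2; 3; 4; 17/4; 35/8; 141/32 | 283/64; 71/16; 9/2; 5 } -> 565/128
edge 13 of 14 (BLUE): { 0; 1; 2; 3; 4; 17/4; 35/8; 141/32; 565/128 | 283/64; 71/16; 9/2; 5 } -> 1131/256
edge 14 of 14 (BLUE): { 0; 1; 2; 3; 4; 17/4; 35/8; 141/32; 565/128; 1131/256 | 283/64; 71/16; 9/2; 5 } -> 2263/512

2263/512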